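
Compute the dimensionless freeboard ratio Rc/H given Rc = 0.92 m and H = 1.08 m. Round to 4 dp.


Relative freeboard = Rc / H
= 0.92 / 1.08
= 0.8519

0.8519


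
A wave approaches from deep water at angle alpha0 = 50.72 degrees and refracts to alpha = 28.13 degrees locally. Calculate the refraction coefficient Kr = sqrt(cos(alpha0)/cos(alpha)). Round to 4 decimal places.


Kr = sqrt(cos(alpha0) / cos(alpha))
cos(50.72) = 0.633111
cos(28.13) = 0.881880
Kr = sqrt(0.633111 / 0.881880)
Kr = sqrt(0.717910)
Kr = 0.8473

0.8473


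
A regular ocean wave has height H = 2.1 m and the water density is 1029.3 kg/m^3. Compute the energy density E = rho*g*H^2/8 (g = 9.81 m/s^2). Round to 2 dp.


E = (1/8) * rho * g * H^2
E = (1/8) * 1029.3 * 9.81 * 2.1^2
E = 0.125 * 1029.3 * 9.81 * 4.4100
E = 5566.21 J/m^2

5566.21


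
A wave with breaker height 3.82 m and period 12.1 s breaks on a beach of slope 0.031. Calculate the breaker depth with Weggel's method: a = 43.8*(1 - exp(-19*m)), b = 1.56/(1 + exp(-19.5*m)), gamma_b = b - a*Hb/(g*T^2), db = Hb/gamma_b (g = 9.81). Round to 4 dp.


a = 43.8 * (1 - exp(-19 * m))
exp(-19 * 0.031) = exp(-0.5890) = 0.554882
a = 43.8 * (1 - 0.554882) = 19.496173
b = 1.56 / (1 + exp(-19.5 * m))
exp(-19.5 * 0.031) = exp(-0.6045) = 0.546348
b = 1.56 / (1 + 0.546348) = 1.008829
Hb / (g * T^2) = 3.82 / (9.81 * 12.1^2) = 3.82 / 1436.2821 = 0.00265964
gamma_b = b - a * Hb/(g*T^2) = 1.008829 - 19.496173 * 0.00265964 = 0.956976
db = Hb / gamma_b = 3.82 / 0.956976
db = 3.9917 m

3.9917


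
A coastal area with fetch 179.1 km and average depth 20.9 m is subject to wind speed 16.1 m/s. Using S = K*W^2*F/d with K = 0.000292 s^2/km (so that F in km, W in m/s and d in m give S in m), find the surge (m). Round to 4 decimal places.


S = K * W^2 * F / d
W^2 = 16.1^2 = 259.21
S = 0.000292 * 259.21 * 179.1 / 20.9
Numerator = 0.000292 * 259.21 * 179.1 = 13.555957
S = 13.555957 / 20.9 = 0.6486 m

0.6486


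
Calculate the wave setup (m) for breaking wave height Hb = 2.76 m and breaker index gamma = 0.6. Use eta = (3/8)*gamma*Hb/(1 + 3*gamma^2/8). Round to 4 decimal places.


eta = (3/8) * gamma * Hb / (1 + 3*gamma^2/8)
Numerator = (3/8) * 0.6 * 2.76 = 0.621000
Denominator = 1 + 3*0.6^2/8 = 1 + 0.135000 = 1.135000
eta = 0.621000 / 1.135000
eta = 0.5471 m

0.5471


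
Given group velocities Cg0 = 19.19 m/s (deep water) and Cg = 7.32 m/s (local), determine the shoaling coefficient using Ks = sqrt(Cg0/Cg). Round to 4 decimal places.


Ks = sqrt(Cg0 / Cg)
Ks = sqrt(19.19 / 7.32)
Ks = sqrt(2.6216)
Ks = 1.6191

1.6191


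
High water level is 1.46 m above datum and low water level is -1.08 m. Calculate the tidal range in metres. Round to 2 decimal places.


Tidal range = High water - Low water
Tidal range = 1.46 - (-1.08)
Tidal range = 2.54 m

2.54


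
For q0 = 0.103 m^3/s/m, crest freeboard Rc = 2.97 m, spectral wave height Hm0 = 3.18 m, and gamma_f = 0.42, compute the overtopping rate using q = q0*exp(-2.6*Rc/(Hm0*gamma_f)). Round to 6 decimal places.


q = q0 * exp(-2.6 * Rc / (Hm0 * gamma_f))
Exponent = -2.6 * 2.97 / (3.18 * 0.42)
= -2.6 * 2.97 / 1.3356
= -5.781671
exp(-5.781671) = 0.003084
q = 0.103 * 0.003084
q = 0.000318 m^3/s/m

0.000318


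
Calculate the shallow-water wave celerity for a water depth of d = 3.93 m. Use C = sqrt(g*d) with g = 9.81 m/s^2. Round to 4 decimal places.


Using the shallow-water approximation:
C = sqrt(g * d) = sqrt(9.81 * 3.93)
C = sqrt(38.5533)
C = 6.2091 m/s

6.2091


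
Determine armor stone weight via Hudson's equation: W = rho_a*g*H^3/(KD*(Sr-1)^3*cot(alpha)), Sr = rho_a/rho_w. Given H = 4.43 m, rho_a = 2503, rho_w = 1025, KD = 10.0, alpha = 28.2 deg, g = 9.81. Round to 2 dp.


Sr = rho_a / rho_w = 2503 / 1025 = 2.441951
(Sr - 1) = 1.441951
(Sr - 1)^3 = 2.998139
cot(28.2) = 1 / tan(28.2) = 1 / 0.536195 = 1.864992
Numerator = 2503 * 9.81 * 4.43^3 = 2134720.5736
Denominator = 10.0 * 2.998139 * 1.864992 = 55.915049
W = 2134720.5736 / 55.915049
W = 38177.93 N

38177.93


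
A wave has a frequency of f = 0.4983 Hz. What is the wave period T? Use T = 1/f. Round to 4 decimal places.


T = 1 / f
T = 1 / 0.4983
T = 2.0068 s

2.0068


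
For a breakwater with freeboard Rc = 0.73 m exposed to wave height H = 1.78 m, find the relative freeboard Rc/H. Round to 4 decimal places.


Relative freeboard = Rc / H
= 0.73 / 1.78
= 0.4101

0.4101


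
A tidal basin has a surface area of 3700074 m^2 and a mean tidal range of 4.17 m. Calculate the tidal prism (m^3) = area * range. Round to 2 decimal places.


Tidal prism = Area * Tidal range
P = 3700074 * 4.17
P = 15429308.58 m^3

15429308.58


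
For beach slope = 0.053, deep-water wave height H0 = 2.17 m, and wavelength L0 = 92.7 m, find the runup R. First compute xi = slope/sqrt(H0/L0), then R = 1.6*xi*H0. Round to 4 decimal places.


xi = slope / sqrt(H0/L0)
H0/L0 = 2.17/92.7 = 0.023409
sqrt(0.023409) = 0.152999
xi = 0.053 / 0.152999 = 0.346406
R = 1.6 * xi * H0 = 1.6 * 0.346406 * 2.17
R = 1.2027 m

1.2027


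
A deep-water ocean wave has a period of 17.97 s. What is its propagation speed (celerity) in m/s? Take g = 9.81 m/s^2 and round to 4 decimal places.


We use the deep-water celerity formula:
C = g * T / (2 * pi)
C = 9.81 * 17.97 / (2 * 3.14159...)
C = 176.285700 / 6.283185
C = 28.0567 m/s

28.0567


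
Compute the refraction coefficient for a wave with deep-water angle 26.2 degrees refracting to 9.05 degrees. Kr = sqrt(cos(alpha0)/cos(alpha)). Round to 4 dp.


Kr = sqrt(cos(alpha0) / cos(alpha))
cos(26.2) = 0.897258
cos(9.05) = 0.987551
Kr = sqrt(0.897258 / 0.987551)
Kr = sqrt(0.908569)
Kr = 0.9532

0.9532


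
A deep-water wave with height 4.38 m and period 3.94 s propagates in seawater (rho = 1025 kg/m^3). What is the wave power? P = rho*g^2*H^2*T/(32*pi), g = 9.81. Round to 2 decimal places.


P = rho * g^2 * H^2 * T / (32 * pi)
P = 1025 * 9.81^2 * 4.38^2 * 3.94 / (32 * pi)
P = 1025 * 96.2361 * 19.1844 * 3.94 / 100.53096
P = 74166.28 W/m

74166.28


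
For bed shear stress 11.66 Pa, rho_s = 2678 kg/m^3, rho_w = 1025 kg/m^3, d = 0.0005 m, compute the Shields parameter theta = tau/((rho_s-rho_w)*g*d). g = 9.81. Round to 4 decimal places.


theta = tau / ((rho_s - rho_w) * g * d)
rho_s - rho_w = 2678 - 1025 = 1653
Denominator = 1653 * 9.81 * 0.0005 = 8.107965
theta = 11.66 / 8.107965
theta = 1.4381

1.4381


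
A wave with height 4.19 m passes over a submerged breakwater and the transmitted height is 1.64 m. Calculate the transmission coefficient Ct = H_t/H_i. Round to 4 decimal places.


Ct = H_t / H_i
Ct = 1.64 / 4.19
Ct = 0.3914

0.3914


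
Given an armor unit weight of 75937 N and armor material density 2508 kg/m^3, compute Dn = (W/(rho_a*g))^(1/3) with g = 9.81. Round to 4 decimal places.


V = W / (rho_a * g)
V = 75937 / (2508 * 9.81)
V = 75937 / 24603.48
V = 3.086433 m^3
Dn = V^(1/3) = 3.086433^(1/3)
Dn = 1.4560 m

1.4560


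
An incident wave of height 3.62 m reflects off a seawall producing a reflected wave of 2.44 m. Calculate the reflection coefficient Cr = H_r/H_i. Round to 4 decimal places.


Cr = H_r / H_i
Cr = 2.44 / 3.62
Cr = 0.6740

0.6740


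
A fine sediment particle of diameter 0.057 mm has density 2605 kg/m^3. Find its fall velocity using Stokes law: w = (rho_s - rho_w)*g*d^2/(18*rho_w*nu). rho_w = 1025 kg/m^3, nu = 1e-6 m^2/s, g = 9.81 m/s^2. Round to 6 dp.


w = (rho_s - rho_w) * g * d^2 / (18 * rho_w * nu)
d = 0.057 mm = 0.000057 m
rho_s - rho_w = 2605 - 1025 = 1580
Numerator = 1580 * 9.81 * (0.000057)^2 = 0.000050358850
Denominator = 18 * 1025 * 1e-6 = 0.018450
w = 0.002729 m/s

0.002729


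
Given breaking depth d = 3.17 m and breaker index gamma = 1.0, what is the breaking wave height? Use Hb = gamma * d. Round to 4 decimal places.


Hb = gamma * d
Hb = 1.0 * 3.17
Hb = 3.1700 m

3.1700


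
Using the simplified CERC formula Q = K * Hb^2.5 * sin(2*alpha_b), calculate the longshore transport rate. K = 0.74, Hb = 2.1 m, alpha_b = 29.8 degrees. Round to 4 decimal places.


Q = K * Hb^2.5 * sin(2 * alpha_b)
Hb^2.5 = 2.1^2.5 = 6.390697
sin(2 * 29.8) = sin(59.6) = 0.862514
Q = 0.74 * 6.390697 * 0.862514
Q = 4.0789 m^3/s

4.0789


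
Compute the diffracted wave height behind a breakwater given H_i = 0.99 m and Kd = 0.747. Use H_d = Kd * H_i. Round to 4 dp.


H_d = Kd * H_i
H_d = 0.747 * 0.99
H_d = 0.7395 m

0.7395


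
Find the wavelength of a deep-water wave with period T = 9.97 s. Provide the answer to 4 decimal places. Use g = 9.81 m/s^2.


L0 = g * T^2 / (2 * pi)
L0 = 9.81 * 9.97^2 / (2 * pi)
L0 = 9.81 * 99.4009 / 6.28319
L0 = 975.1228 / 6.28319
L0 = 155.1956 m

155.1956


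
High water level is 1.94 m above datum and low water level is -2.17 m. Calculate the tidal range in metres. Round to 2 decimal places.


Tidal range = High water - Low water
Tidal range = 1.94 - (-2.17)
Tidal range = 4.11 m

4.11


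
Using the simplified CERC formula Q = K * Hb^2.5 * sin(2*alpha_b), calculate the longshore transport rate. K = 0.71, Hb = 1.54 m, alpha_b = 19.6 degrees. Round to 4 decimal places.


Q = K * Hb^2.5 * sin(2 * alpha_b)
Hb^2.5 = 1.54^2.5 = 2.943078
sin(2 * 19.6) = sin(39.2) = 0.632029
Q = 0.71 * 2.943078 * 0.632029
Q = 1.3207 m^3/s

1.3207


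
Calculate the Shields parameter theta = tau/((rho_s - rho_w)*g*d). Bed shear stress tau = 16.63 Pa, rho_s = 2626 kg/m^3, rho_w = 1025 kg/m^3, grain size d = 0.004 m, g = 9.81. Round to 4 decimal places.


theta = tau / ((rho_s - rho_w) * g * d)
rho_s - rho_w = 2626 - 1025 = 1601
Denominator = 1601 * 9.81 * 0.004 = 62.823240
theta = 16.63 / 62.823240
theta = 0.2647

0.2647


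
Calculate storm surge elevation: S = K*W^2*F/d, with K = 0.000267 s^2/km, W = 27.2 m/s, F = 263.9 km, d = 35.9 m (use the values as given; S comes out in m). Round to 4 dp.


S = K * W^2 * F / d
W^2 = 27.2^2 = 739.84
S = 0.000267 * 739.84 * 263.9 / 35.9
Numerator = 0.000267 * 739.84 * 263.9 = 52.130088
S = 52.130088 / 35.9 = 1.4521 m

1.4521


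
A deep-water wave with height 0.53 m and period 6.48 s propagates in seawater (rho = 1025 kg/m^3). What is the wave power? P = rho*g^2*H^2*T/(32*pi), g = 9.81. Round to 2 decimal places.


P = rho * g^2 * H^2 * T / (32 * pi)
P = 1025 * 9.81^2 * 0.53^2 * 6.48 / (32 * pi)
P = 1025 * 96.2361 * 0.2809 * 6.48 / 100.53096
P = 1786.03 W/m

1786.03


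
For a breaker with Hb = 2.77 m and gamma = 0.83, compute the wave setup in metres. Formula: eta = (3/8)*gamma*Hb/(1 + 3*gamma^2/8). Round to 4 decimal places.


eta = (3/8) * gamma * Hb / (1 + 3*gamma^2/8)
Numerator = (3/8) * 0.83 * 2.77 = 0.862162
Denominator = 1 + 3*0.83^2/8 = 1 + 0.258338 = 1.258338
eta = 0.862162 / 1.258338
eta = 0.6852 m

0.6852


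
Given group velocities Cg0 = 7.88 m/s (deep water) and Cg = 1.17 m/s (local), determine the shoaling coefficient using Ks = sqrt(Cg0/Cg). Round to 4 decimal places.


Ks = sqrt(Cg0 / Cg)
Ks = sqrt(7.88 / 1.17)
Ks = sqrt(6.7350)
Ks = 2.5952

2.5952


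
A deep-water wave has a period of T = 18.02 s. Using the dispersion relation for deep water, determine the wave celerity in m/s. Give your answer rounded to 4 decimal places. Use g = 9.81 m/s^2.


We use the deep-water celerity formula:
C = g * T / (2 * pi)
C = 9.81 * 18.02 / (2 * 3.14159...)
C = 176.776200 / 6.283185
C = 28.1348 m/s

28.1348


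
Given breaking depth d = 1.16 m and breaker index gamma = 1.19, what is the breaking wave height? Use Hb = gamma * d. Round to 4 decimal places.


Hb = gamma * d
Hb = 1.19 * 1.16
Hb = 1.3804 m

1.3804


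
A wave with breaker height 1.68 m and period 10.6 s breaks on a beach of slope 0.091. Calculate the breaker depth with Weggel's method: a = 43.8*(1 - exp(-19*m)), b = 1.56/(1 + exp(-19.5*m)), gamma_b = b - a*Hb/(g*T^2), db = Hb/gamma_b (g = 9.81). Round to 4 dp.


a = 43.8 * (1 - exp(-19 * m))
exp(-19 * 0.091) = exp(-1.7290) = 0.177462
a = 43.8 * (1 - 0.177462) = 36.027174
b = 1.56 / (1 + exp(-19.5 * m))
exp(-19.5 * 0.091) = exp(-1.7745) = 0.169568
b = 1.56 / (1 + 0.169568) = 1.333826
Hb / (g * T^2) = 1.68 / (9.81 * 10.6^2) = 1.68 / 1102.2516 = 0.00152415
gamma_b = b - a * Hb/(g*T^2) = 1.333826 - 36.027174 * 0.00152415 = 1.278915
db = Hb / gamma_b = 1.68 / 1.278915
db = 1.3136 m

1.3136


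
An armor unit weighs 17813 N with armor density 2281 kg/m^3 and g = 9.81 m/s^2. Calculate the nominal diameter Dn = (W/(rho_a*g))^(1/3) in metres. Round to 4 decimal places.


V = W / (rho_a * g)
V = 17813 / (2281 * 9.81)
V = 17813 / 22376.61
V = 0.796054 m^3
Dn = V^(1/3) = 0.796054^(1/3)
Dn = 0.9268 m

0.9268


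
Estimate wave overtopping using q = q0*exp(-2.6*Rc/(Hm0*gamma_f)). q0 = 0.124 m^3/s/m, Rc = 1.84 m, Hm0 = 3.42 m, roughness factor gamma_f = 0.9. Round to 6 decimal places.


q = q0 * exp(-2.6 * Rc / (Hm0 * gamma_f))
Exponent = -2.6 * 1.84 / (3.42 * 0.9)
= -2.6 * 1.84 / 3.0780
= -1.554256
exp(-1.554256) = 0.211347
q = 0.124 * 0.211347
q = 0.026207 m^3/s/m

0.026207


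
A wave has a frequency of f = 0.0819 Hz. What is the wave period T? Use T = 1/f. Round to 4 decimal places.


T = 1 / f
T = 1 / 0.0819
T = 12.2100 s

12.2100


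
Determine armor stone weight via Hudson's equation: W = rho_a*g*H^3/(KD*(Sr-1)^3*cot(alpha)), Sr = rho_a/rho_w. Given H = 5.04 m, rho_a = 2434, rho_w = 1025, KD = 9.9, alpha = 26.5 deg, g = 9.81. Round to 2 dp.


Sr = rho_a / rho_w = 2434 / 1025 = 2.374634
(Sr - 1) = 1.374634
(Sr - 1)^3 = 2.597535
cot(26.5) = 1 / tan(26.5) = 1 / 0.498582 = 2.005690
Numerator = 2434 * 9.81 * 5.04^3 = 3056899.7091
Denominator = 9.9 * 2.597535 * 2.005690 = 51.577504
W = 3056899.7091 / 51.577504
W = 59268.08 N

59268.08


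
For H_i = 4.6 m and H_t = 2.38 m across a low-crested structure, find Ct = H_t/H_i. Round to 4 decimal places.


Ct = H_t / H_i
Ct = 2.38 / 4.6
Ct = 0.5174

0.5174


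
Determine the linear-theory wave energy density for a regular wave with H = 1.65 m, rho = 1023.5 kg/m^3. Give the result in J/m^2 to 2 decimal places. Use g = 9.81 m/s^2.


E = (1/8) * rho * g * H^2
E = (1/8) * 1023.5 * 9.81 * 1.65^2
E = 0.125 * 1023.5 * 9.81 * 2.7225
E = 3416.92 J/m^2

3416.92


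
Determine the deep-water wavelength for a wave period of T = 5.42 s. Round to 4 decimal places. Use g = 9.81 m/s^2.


L0 = g * T^2 / (2 * pi)
L0 = 9.81 * 5.42^2 / (2 * pi)
L0 = 9.81 * 29.3764 / 6.28319
L0 = 288.1825 / 6.28319
L0 = 45.8657 m

45.8657


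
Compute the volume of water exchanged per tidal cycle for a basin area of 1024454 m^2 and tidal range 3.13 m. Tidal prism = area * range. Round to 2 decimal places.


Tidal prism = Area * Tidal range
P = 1024454 * 3.13
P = 3206541.02 m^3

3206541.02


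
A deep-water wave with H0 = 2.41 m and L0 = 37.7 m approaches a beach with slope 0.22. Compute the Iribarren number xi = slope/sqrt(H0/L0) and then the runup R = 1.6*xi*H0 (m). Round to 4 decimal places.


xi = slope / sqrt(H0/L0)
H0/L0 = 2.41/37.7 = 0.063926
sqrt(0.063926) = 0.252835
xi = 0.22 / 0.252835 = 0.870131
R = 1.6 * xi * H0 = 1.6 * 0.870131 * 2.41
R = 3.3552 m

3.3552


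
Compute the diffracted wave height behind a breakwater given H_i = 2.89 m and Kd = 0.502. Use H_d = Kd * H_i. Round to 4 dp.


H_d = Kd * H_i
H_d = 0.502 * 2.89
H_d = 1.4508 m

1.4508


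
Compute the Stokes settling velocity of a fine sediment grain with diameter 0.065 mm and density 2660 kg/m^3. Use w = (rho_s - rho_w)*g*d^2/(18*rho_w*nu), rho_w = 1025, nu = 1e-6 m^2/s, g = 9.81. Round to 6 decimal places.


w = (rho_s - rho_w) * g * d^2 / (18 * rho_w * nu)
d = 0.065 mm = 0.000065 m
rho_s - rho_w = 2660 - 1025 = 1635
Numerator = 1635 * 9.81 * (0.000065)^2 = 0.000067766254
Denominator = 18 * 1025 * 1e-6 = 0.018450
w = 0.003673 m/s

0.003673


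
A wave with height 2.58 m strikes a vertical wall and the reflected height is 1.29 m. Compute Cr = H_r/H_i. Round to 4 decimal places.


Cr = H_r / H_i
Cr = 1.29 / 2.58
Cr = 0.5000

0.5000


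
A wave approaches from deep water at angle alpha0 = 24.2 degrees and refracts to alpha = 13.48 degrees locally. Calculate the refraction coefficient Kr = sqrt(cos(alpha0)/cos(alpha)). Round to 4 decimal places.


Kr = sqrt(cos(alpha0) / cos(alpha))
cos(24.2) = 0.912120
cos(13.48) = 0.972451
Kr = sqrt(0.912120 / 0.972451)
Kr = sqrt(0.937960)
Kr = 0.9685

0.9685


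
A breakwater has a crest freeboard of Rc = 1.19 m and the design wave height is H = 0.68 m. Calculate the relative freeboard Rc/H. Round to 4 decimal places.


Relative freeboard = Rc / H
= 1.19 / 0.68
= 1.7500

1.7500


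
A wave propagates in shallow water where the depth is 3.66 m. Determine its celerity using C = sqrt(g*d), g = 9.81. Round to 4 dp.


Using the shallow-water approximation:
C = sqrt(g * d) = sqrt(9.81 * 3.66)
C = sqrt(35.9046)
C = 5.9920 m/s

5.9920


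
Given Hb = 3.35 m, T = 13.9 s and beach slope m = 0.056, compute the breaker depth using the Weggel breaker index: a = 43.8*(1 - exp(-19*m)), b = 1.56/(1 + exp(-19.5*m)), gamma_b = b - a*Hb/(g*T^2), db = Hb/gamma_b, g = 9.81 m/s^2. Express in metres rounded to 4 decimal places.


a = 43.8 * (1 - exp(-19 * m))
exp(-19 * 0.056) = exp(-1.0640) = 0.345073
a = 43.8 * (1 - 0.345073) = 28.685813
b = 1.56 / (1 + exp(-19.5 * m))
exp(-19.5 * 0.056) = exp(-1.0920) = 0.335545
b = 1.56 / (1 + 0.335545) = 1.168063
Hb / (g * T^2) = 3.35 / (9.81 * 13.9^2) = 3.35 / 1895.3901 = 0.00176745
gamma_b = b - a * Hb/(g*T^2) = 1.168063 - 28.685813 * 0.00176745 = 1.117362
db = Hb / gamma_b = 3.35 / 1.117362
db = 2.9981 m

2.9981


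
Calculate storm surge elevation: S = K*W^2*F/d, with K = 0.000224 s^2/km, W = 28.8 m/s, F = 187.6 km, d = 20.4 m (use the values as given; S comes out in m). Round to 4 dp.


S = K * W^2 * F / d
W^2 = 28.8^2 = 829.44
S = 0.000224 * 829.44 * 187.6 / 20.4
Numerator = 0.000224 * 829.44 * 187.6 = 34.855059
S = 34.855059 / 20.4 = 1.7086 m

1.7086


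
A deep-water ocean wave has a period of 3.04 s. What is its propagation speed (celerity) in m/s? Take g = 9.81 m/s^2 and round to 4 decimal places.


We use the deep-water celerity formula:
C = g * T / (2 * pi)
C = 9.81 * 3.04 / (2 * 3.14159...)
C = 29.822400 / 6.283185
C = 4.7464 m/s

4.7464


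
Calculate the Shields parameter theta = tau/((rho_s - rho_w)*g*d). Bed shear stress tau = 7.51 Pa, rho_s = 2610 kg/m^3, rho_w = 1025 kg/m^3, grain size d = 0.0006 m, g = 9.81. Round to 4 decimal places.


theta = tau / ((rho_s - rho_w) * g * d)
rho_s - rho_w = 2610 - 1025 = 1585
Denominator = 1585 * 9.81 * 0.0006 = 9.329310
theta = 7.51 / 9.329310
theta = 0.8050

0.8050


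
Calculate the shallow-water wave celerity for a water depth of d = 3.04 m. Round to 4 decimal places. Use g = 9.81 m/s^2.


Using the shallow-water approximation:
C = sqrt(g * d) = sqrt(9.81 * 3.04)
C = sqrt(29.8224)
C = 5.4610 m/s

5.4610


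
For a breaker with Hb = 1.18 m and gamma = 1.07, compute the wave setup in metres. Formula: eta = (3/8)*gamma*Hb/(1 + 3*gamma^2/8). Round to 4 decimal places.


eta = (3/8) * gamma * Hb / (1 + 3*gamma^2/8)
Numerator = (3/8) * 1.07 * 1.18 = 0.473475
Denominator = 1 + 3*1.07^2/8 = 1 + 0.429338 = 1.429338
eta = 0.473475 / 1.429338
eta = 0.3313 m

0.3313


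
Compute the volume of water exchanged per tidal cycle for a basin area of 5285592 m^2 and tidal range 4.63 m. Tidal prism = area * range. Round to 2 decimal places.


Tidal prism = Area * Tidal range
P = 5285592 * 4.63
P = 24472290.96 m^3

24472290.96


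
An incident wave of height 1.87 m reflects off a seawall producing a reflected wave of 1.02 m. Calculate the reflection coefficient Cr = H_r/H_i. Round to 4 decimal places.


Cr = H_r / H_i
Cr = 1.02 / 1.87
Cr = 0.5455

0.5455


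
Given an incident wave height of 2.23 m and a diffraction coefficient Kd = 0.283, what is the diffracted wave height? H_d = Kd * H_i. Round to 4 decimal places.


H_d = Kd * H_i
H_d = 0.283 * 2.23
H_d = 0.6311 m

0.6311


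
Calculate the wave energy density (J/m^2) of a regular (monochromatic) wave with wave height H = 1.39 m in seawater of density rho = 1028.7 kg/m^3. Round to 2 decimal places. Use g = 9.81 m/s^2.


E = (1/8) * rho * g * H^2
E = (1/8) * 1028.7 * 9.81 * 1.39^2
E = 0.125 * 1028.7 * 9.81 * 1.9321
E = 2437.23 J/m^2

2437.23


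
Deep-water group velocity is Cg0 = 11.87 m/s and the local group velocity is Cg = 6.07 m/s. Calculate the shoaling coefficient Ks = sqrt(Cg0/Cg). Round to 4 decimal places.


Ks = sqrt(Cg0 / Cg)
Ks = sqrt(11.87 / 6.07)
Ks = sqrt(1.9555)
Ks = 1.3984

1.3984


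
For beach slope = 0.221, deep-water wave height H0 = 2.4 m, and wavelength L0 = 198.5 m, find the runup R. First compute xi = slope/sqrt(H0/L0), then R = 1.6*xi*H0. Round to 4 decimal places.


xi = slope / sqrt(H0/L0)
H0/L0 = 2.4/198.5 = 0.012091
sqrt(0.012091) = 0.109958
xi = 0.221 / 0.109958 = 2.009865
R = 1.6 * xi * H0 = 1.6 * 2.009865 * 2.4
R = 7.7179 m

7.7179


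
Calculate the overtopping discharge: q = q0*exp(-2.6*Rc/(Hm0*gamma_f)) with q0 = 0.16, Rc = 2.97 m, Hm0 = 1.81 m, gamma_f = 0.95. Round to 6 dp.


q = q0 * exp(-2.6 * Rc / (Hm0 * gamma_f))
Exponent = -2.6 * 2.97 / (1.81 * 0.95)
= -2.6 * 2.97 / 1.7195
= -4.490840
exp(-4.490840) = 0.011211
q = 0.16 * 0.011211
q = 0.001794 m^3/s/m

0.001794


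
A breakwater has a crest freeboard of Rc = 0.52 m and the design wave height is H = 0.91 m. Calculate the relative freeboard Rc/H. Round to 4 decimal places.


Relative freeboard = Rc / H
= 0.52 / 0.91
= 0.5714

0.5714


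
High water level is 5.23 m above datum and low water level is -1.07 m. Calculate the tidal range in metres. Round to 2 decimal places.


Tidal range = High water - Low water
Tidal range = 5.23 - (-1.07)
Tidal range = 6.30 m

6.30


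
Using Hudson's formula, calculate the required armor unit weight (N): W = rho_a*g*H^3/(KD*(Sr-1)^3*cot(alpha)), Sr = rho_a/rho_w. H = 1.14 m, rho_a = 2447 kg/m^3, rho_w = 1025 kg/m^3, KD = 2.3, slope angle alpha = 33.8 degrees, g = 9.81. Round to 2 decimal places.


Sr = rho_a / rho_w = 2447 / 1025 = 2.387317
(Sr - 1) = 1.387317
(Sr - 1)^3 = 2.670098
cot(33.8) = 1 / tan(33.8) = 1 / 0.669442 = 1.493782
Numerator = 2447 * 9.81 * 1.14^3 = 35564.5674
Denominator = 2.3 * 2.670098 * 1.493782 = 9.173653
W = 35564.5674 / 9.173653
W = 3876.82 N

3876.82


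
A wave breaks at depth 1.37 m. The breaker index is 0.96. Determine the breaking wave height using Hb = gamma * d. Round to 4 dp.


Hb = gamma * d
Hb = 0.96 * 1.37
Hb = 1.3152 m

1.3152


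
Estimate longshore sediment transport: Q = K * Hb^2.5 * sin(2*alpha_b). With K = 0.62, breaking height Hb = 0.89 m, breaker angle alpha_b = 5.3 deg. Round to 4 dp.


Q = K * Hb^2.5 * sin(2 * alpha_b)
Hb^2.5 = 0.89^2.5 = 0.747266
sin(2 * 5.3) = sin(10.6) = 0.183951
Q = 0.62 * 0.747266 * 0.183951
Q = 0.0852 m^3/s

0.0852


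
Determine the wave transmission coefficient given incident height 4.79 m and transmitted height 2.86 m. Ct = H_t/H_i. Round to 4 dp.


Ct = H_t / H_i
Ct = 2.86 / 4.79
Ct = 0.5971

0.5971


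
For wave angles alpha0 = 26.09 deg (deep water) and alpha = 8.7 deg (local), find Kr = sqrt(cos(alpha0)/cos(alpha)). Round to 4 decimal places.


Kr = sqrt(cos(alpha0) / cos(alpha))
cos(26.09) = 0.898104
cos(8.7) = 0.988494
Kr = sqrt(0.898104 / 0.988494)
Kr = sqrt(0.908558)
Kr = 0.9532

0.9532


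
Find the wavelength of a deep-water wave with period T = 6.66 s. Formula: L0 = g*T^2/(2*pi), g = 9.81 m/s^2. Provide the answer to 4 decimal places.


L0 = g * T^2 / (2 * pi)
L0 = 9.81 * 6.66^2 / (2 * pi)
L0 = 9.81 * 44.3556 / 6.28319
L0 = 435.1284 / 6.28319
L0 = 69.2528 m

69.2528


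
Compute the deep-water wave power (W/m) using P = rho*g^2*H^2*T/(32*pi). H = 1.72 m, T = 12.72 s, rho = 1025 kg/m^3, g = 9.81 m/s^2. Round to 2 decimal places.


P = rho * g^2 * H^2 * T / (32 * pi)
P = 1025 * 9.81^2 * 1.72^2 * 12.72 / (32 * pi)
P = 1025 * 96.2361 * 2.9584 * 12.72 / 100.53096
P = 36923.77 W/m

36923.77


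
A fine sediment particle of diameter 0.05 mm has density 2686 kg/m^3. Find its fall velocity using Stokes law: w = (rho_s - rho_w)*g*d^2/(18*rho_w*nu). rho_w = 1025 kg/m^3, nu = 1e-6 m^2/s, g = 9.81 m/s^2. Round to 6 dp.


w = (rho_s - rho_w) * g * d^2 / (18 * rho_w * nu)
d = 0.05 mm = 0.000050 m
rho_s - rho_w = 2686 - 1025 = 1661
Numerator = 1661 * 9.81 * (0.000050)^2 = 0.000040736025
Denominator = 18 * 1025 * 1e-6 = 0.018450
w = 0.002208 m/s

0.002208


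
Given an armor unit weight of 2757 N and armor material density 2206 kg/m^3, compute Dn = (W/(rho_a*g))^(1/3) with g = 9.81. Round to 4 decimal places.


V = W / (rho_a * g)
V = 2757 / (2206 * 9.81)
V = 2757 / 21640.86
V = 0.127398 m^3
Dn = V^(1/3) = 0.127398^(1/3)
Dn = 0.5032 m

0.5032


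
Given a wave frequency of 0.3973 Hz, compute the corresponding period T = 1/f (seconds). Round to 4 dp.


T = 1 / f
T = 1 / 0.3973
T = 2.5170 s

2.5170


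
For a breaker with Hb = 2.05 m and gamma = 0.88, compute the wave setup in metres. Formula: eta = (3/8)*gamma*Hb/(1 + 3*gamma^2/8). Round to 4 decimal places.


eta = (3/8) * gamma * Hb / (1 + 3*gamma^2/8)
Numerator = (3/8) * 0.88 * 2.05 = 0.676500
Denominator = 1 + 3*0.88^2/8 = 1 + 0.290400 = 1.290400
eta = 0.676500 / 1.290400
eta = 0.5243 m

0.5243


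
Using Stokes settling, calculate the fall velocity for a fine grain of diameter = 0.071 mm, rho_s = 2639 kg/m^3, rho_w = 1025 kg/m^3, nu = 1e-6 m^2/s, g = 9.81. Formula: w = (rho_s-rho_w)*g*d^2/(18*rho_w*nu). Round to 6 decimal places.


w = (rho_s - rho_w) * g * d^2 / (18 * rho_w * nu)
d = 0.071 mm = 0.000071 m
rho_s - rho_w = 2639 - 1025 = 1614
Numerator = 1614 * 9.81 * (0.000071)^2 = 0.000079815867
Denominator = 18 * 1025 * 1e-6 = 0.018450
w = 0.004326 m/s

0.004326


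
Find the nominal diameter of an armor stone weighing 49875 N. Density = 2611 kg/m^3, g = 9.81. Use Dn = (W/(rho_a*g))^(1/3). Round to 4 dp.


V = W / (rho_a * g)
V = 49875 / (2611 * 9.81)
V = 49875 / 25613.91
V = 1.947184 m^3
Dn = V^(1/3) = 1.947184^(1/3)
Dn = 1.2487 m

1.2487


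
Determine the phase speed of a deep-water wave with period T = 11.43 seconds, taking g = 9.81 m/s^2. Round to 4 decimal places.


We use the deep-water celerity formula:
C = g * T / (2 * pi)
C = 9.81 * 11.43 / (2 * 3.14159...)
C = 112.128300 / 6.283185
C = 17.8458 m/s

17.8458


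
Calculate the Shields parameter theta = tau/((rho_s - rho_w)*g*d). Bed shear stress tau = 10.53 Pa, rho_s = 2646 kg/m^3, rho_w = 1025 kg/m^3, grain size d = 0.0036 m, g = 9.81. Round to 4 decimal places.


theta = tau / ((rho_s - rho_w) * g * d)
rho_s - rho_w = 2646 - 1025 = 1621
Denominator = 1621 * 9.81 * 0.0036 = 57.247236
theta = 10.53 / 57.247236
theta = 0.1839

0.1839


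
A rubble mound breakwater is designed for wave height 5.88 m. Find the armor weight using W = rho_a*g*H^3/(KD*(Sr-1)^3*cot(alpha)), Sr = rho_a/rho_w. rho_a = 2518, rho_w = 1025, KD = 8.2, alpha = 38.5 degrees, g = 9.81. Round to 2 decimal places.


Sr = rho_a / rho_w = 2518 / 1025 = 2.456585
(Sr - 1) = 1.456585
(Sr - 1)^3 = 3.090351
cot(38.5) = 1 / tan(38.5) = 1 / 0.795436 = 1.257172
Numerator = 2518 * 9.81 * 5.88^3 = 5021768.7684
Denominator = 8.2 * 3.090351 * 1.257172 = 31.857851
W = 5021768.7684 / 31.857851
W = 157630.49 N

157630.49


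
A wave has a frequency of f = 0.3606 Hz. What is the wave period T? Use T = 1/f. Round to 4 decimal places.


T = 1 / f
T = 1 / 0.3606
T = 2.7732 s

2.7732


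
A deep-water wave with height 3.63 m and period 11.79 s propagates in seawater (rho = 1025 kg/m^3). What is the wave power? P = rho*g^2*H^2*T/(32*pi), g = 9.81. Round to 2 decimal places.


P = rho * g^2 * H^2 * T / (32 * pi)
P = 1025 * 9.81^2 * 3.63^2 * 11.79 / (32 * pi)
P = 1025 * 96.2361 * 13.1769 * 11.79 / 100.53096
P = 152436.54 W/m

152436.54


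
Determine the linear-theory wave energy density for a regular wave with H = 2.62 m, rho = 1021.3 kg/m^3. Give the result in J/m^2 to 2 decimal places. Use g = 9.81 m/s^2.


E = (1/8) * rho * g * H^2
E = (1/8) * 1021.3 * 9.81 * 2.62^2
E = 0.125 * 1021.3 * 9.81 * 6.8644
E = 8596.76 J/m^2

8596.76


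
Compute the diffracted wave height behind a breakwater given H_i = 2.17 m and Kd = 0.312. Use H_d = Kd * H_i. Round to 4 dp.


H_d = Kd * H_i
H_d = 0.312 * 2.17
H_d = 0.6770 m

0.6770


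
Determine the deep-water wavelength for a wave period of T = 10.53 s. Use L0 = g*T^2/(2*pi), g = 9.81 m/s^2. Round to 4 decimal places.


L0 = g * T^2 / (2 * pi)
L0 = 9.81 * 10.53^2 / (2 * pi)
L0 = 9.81 * 110.8809 / 6.28319
L0 = 1087.7416 / 6.28319
L0 = 173.1195 m

173.1195


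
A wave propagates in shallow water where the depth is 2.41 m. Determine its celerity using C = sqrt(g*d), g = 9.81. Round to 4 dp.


Using the shallow-water approximation:
C = sqrt(g * d) = sqrt(9.81 * 2.41)
C = sqrt(23.6421)
C = 4.8623 m/s

4.8623


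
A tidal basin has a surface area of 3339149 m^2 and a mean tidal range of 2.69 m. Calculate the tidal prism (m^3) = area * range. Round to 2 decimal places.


Tidal prism = Area * Tidal range
P = 3339149 * 2.69
P = 8982310.81 m^3

8982310.81


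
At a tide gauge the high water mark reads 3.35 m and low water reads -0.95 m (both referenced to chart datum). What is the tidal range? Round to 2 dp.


Tidal range = High water - Low water
Tidal range = 3.35 - (-0.95)
Tidal range = 4.30 m

4.30


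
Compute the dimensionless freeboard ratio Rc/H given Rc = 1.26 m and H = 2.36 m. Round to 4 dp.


Relative freeboard = Rc / H
= 1.26 / 2.36
= 0.5339

0.5339


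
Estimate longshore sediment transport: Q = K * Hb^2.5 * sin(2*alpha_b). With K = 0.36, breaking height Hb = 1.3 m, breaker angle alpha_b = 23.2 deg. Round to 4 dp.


Q = K * Hb^2.5 * sin(2 * alpha_b)
Hb^2.5 = 1.3^2.5 = 1.926896
sin(2 * 23.2) = sin(46.4) = 0.724172
Q = 0.36 * 1.926896 * 0.724172
Q = 0.5023 m^3/s

0.5023


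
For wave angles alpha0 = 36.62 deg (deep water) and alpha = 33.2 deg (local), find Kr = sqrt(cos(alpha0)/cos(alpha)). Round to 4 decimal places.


Kr = sqrt(cos(alpha0) / cos(alpha))
cos(36.62) = 0.802609
cos(33.2) = 0.836764
Kr = sqrt(0.802609 / 0.836764)
Kr = sqrt(0.959182)
Kr = 0.9794

0.9794


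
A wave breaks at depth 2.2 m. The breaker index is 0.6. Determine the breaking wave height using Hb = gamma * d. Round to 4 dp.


Hb = gamma * d
Hb = 0.6 * 2.2
Hb = 1.3200 m

1.3200


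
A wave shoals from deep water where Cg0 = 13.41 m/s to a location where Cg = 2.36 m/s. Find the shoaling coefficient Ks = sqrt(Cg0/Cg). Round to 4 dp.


Ks = sqrt(Cg0 / Cg)
Ks = sqrt(13.41 / 2.36)
Ks = sqrt(5.6822)
Ks = 2.3837

2.3837


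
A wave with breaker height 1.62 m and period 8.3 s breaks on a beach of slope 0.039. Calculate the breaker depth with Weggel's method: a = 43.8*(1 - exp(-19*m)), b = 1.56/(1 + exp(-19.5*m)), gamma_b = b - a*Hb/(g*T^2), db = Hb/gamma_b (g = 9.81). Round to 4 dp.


a = 43.8 * (1 - exp(-19 * m))
exp(-19 * 0.039) = exp(-0.7410) = 0.476637
a = 43.8 * (1 - 0.476637) = 22.923298
b = 1.56 / (1 + exp(-19.5 * m))
exp(-19.5 * 0.039) = exp(-0.7605) = 0.467433
b = 1.56 / (1 + 0.467433) = 1.063081
Hb / (g * T^2) = 1.62 / (9.81 * 8.3^2) = 1.62 / 675.8109 = 0.00239712
gamma_b = b - a * Hb/(g*T^2) = 1.063081 - 22.923298 * 0.00239712 = 1.008131
db = Hb / gamma_b = 1.62 / 1.008131
db = 1.6069 m

1.6069


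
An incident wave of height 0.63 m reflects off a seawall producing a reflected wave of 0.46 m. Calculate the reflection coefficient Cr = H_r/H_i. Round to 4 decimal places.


Cr = H_r / H_i
Cr = 0.46 / 0.63
Cr = 0.7302

0.7302


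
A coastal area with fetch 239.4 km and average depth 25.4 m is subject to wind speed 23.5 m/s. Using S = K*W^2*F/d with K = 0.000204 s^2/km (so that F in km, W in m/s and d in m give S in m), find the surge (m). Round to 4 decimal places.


S = K * W^2 * F / d
W^2 = 23.5^2 = 552.25
S = 0.000204 * 552.25 * 239.4 / 25.4
Numerator = 0.000204 * 552.25 * 239.4 = 26.970565
S = 26.970565 / 25.4 = 1.0618 m

1.0618


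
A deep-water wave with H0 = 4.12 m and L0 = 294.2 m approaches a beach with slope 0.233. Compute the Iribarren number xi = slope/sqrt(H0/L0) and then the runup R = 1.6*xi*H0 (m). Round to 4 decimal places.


xi = slope / sqrt(H0/L0)
H0/L0 = 4.12/294.2 = 0.014004
sqrt(0.014004) = 0.118339
xi = 0.233 / 0.118339 = 1.968923
R = 1.6 * xi * H0 = 1.6 * 1.968923 * 4.12
R = 12.9791 m

12.9791


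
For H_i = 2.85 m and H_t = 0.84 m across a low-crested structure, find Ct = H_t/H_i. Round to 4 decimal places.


Ct = H_t / H_i
Ct = 0.84 / 2.85
Ct = 0.2947

0.2947


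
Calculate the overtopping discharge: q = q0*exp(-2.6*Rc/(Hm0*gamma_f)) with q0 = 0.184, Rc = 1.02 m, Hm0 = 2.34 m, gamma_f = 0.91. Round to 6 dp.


q = q0 * exp(-2.6 * Rc / (Hm0 * gamma_f))
Exponent = -2.6 * 1.02 / (2.34 * 0.91)
= -2.6 * 1.02 / 2.1294
= -1.245421
exp(-1.245421) = 0.287820
q = 0.184 * 0.287820
q = 0.052959 m^3/s/m

0.052959


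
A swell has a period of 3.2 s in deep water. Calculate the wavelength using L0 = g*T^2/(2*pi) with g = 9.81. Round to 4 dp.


L0 = g * T^2 / (2 * pi)
L0 = 9.81 * 3.2^2 / (2 * pi)
L0 = 9.81 * 10.2400 / 6.28319
L0 = 100.4544 / 6.28319
L0 = 15.9878 m

15.9878


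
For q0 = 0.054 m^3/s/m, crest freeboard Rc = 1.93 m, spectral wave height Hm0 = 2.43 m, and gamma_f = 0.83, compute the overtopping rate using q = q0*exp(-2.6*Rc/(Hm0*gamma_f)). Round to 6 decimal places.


q = q0 * exp(-2.6 * Rc / (Hm0 * gamma_f))
Exponent = -2.6 * 1.93 / (2.43 * 0.83)
= -2.6 * 1.93 / 2.0169
= -2.487977
exp(-2.487977) = 0.083078
q = 0.054 * 0.083078
q = 0.004486 m^3/s/m

0.004486


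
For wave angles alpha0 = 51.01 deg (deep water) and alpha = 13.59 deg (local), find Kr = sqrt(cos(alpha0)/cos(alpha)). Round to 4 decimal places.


Kr = sqrt(cos(alpha0) / cos(alpha))
cos(51.01) = 0.629185
cos(13.59) = 0.972002
Kr = sqrt(0.629185 / 0.972002)
Kr = sqrt(0.647308)
Kr = 0.8046

0.8046


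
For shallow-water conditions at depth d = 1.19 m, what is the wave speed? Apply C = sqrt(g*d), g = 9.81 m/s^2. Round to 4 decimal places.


Using the shallow-water approximation:
C = sqrt(g * d) = sqrt(9.81 * 1.19)
C = sqrt(11.6739)
C = 3.4167 m/s

3.4167


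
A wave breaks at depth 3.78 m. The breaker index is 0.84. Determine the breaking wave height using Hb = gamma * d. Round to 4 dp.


Hb = gamma * d
Hb = 0.84 * 3.78
Hb = 3.1752 m

3.1752


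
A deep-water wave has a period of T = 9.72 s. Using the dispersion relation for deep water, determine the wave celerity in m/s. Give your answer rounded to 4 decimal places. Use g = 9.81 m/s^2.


We use the deep-water celerity formula:
C = g * T / (2 * pi)
C = 9.81 * 9.72 / (2 * 3.14159...)
C = 95.353200 / 6.283185
C = 15.1759 m/s

15.1759


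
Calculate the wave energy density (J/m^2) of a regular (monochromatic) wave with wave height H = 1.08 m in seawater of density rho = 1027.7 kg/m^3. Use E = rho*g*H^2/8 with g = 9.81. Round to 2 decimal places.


E = (1/8) * rho * g * H^2
E = (1/8) * 1027.7 * 9.81 * 1.08^2
E = 0.125 * 1027.7 * 9.81 * 1.1664
E = 1469.92 J/m^2

1469.92


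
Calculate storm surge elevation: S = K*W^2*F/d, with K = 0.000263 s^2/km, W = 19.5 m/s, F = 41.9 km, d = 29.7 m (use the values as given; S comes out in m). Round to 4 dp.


S = K * W^2 * F / d
W^2 = 19.5^2 = 380.25
S = 0.000263 * 380.25 * 41.9 / 29.7
Numerator = 0.000263 * 380.25 * 41.9 = 4.190241
S = 4.190241 / 29.7 = 0.1411 m

0.1411


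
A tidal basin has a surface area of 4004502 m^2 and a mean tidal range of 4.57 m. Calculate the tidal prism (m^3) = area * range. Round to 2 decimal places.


Tidal prism = Area * Tidal range
P = 4004502 * 4.57
P = 18300574.14 m^3

18300574.14


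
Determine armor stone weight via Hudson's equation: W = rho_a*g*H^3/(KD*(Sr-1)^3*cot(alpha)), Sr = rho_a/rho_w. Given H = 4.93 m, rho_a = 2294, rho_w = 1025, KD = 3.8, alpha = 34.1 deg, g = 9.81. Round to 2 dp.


Sr = rho_a / rho_w = 2294 / 1025 = 2.238049
(Sr - 1) = 1.238049
(Sr - 1)^3 = 1.897638
cot(34.1) = 1 / tan(34.1) = 1 / 0.677051 = 1.476994
Numerator = 2294 * 9.81 * 4.93^3 = 2696517.1004
Denominator = 3.8 * 1.897638 * 1.476994 = 10.650636
W = 2696517.1004 / 10.650636
W = 253178.97 N

253178.97


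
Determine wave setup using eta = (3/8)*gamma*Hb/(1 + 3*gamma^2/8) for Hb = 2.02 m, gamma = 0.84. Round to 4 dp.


eta = (3/8) * gamma * Hb / (1 + 3*gamma^2/8)
Numerator = (3/8) * 0.84 * 2.02 = 0.636300
Denominator = 1 + 3*0.84^2/8 = 1 + 0.264600 = 1.264600
eta = 0.636300 / 1.264600
eta = 0.5032 m

0.5032


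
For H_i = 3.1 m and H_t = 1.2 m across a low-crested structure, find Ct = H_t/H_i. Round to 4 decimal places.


Ct = H_t / H_i
Ct = 1.2 / 3.1
Ct = 0.3871

0.3871


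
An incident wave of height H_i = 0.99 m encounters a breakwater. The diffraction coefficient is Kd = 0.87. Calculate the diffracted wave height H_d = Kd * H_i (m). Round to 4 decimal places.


H_d = Kd * H_i
H_d = 0.87 * 0.99
H_d = 0.8613 m

0.8613


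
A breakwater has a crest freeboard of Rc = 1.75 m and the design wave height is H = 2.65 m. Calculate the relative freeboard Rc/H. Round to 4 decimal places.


Relative freeboard = Rc / H
= 1.75 / 2.65
= 0.6604

0.6604


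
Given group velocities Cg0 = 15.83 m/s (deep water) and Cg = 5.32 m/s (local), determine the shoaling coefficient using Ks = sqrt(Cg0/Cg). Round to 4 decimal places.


Ks = sqrt(Cg0 / Cg)
Ks = sqrt(15.83 / 5.32)
Ks = sqrt(2.9756)
Ks = 1.7250

1.7250


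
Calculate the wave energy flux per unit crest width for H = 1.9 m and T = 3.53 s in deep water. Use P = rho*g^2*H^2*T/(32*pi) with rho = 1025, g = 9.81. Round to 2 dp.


P = rho * g^2 * H^2 * T / (32 * pi)
P = 1025 * 9.81^2 * 1.9^2 * 3.53 / (32 * pi)
P = 1025 * 96.2361 * 3.6100 * 3.53 / 100.53096
P = 12503.86 W/m

12503.86


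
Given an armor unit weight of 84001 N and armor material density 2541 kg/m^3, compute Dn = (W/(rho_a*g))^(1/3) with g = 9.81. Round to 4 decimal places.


V = W / (rho_a * g)
V = 84001 / (2541 * 9.81)
V = 84001 / 24927.21
V = 3.369852 m^3
Dn = V^(1/3) = 3.369852^(1/3)
Dn = 1.4992 m

1.4992


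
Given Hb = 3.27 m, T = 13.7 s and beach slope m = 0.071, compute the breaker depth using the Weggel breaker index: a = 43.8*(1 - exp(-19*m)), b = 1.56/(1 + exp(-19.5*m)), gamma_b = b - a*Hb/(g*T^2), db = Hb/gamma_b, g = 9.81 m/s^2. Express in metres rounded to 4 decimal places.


a = 43.8 * (1 - exp(-19 * m))
exp(-19 * 0.071) = exp(-1.3490) = 0.259500
a = 43.8 * (1 - 0.259500) = 32.433916
b = 1.56 / (1 + exp(-19.5 * m))
exp(-19.5 * 0.071) = exp(-1.3845) = 0.250449
b = 1.56 / (1 + 0.250449) = 1.247552
Hb / (g * T^2) = 3.27 / (9.81 * 13.7^2) = 3.27 / 1841.2389 = 0.00177598
gamma_b = b - a * Hb/(g*T^2) = 1.247552 - 32.433916 * 0.00177598 = 1.189950
db = Hb / gamma_b = 3.27 / 1.189950
db = 2.7480 m

2.7480


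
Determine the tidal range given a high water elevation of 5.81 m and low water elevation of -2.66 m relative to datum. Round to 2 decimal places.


Tidal range = High water - Low water
Tidal range = 5.81 - (-2.66)
Tidal range = 8.47 m

8.47


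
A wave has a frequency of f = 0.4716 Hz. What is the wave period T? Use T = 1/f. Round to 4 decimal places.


T = 1 / f
T = 1 / 0.4716
T = 2.1204 s

2.1204


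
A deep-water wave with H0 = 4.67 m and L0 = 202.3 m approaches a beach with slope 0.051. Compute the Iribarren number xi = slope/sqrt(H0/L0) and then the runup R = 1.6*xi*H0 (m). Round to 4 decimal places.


xi = slope / sqrt(H0/L0)
H0/L0 = 4.67/202.3 = 0.023085
sqrt(0.023085) = 0.151936
xi = 0.051 / 0.151936 = 0.335668
R = 1.6 * xi * H0 = 1.6 * 0.335668 * 4.67
R = 2.5081 m

2.5081


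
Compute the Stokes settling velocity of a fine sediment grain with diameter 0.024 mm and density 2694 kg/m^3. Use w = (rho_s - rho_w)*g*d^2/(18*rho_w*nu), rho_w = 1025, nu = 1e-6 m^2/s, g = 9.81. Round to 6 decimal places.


w = (rho_s - rho_w) * g * d^2 / (18 * rho_w * nu)
d = 0.024 mm = 0.000024 m
rho_s - rho_w = 2694 - 1025 = 1669
Numerator = 1669 * 9.81 * (0.000024)^2 = 0.000009430785
Denominator = 18 * 1025 * 1e-6 = 0.018450
w = 0.000511 m/s

0.000511


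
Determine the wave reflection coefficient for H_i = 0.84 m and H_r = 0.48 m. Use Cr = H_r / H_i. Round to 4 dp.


Cr = H_r / H_i
Cr = 0.48 / 0.84
Cr = 0.5714

0.5714
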